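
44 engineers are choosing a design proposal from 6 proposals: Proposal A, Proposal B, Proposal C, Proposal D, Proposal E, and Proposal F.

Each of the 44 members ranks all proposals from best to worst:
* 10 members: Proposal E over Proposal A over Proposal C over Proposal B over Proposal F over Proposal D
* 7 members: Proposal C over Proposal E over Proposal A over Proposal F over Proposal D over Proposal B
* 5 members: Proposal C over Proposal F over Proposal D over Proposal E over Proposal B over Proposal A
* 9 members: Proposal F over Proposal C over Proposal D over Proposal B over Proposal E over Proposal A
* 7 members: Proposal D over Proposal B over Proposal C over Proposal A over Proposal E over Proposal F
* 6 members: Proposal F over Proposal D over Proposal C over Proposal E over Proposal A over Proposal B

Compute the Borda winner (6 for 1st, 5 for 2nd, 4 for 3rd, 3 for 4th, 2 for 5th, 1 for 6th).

Proposal A: 10×5 + 7×4 + 5×1 + 9×1 + 7×3 + 6×2 = 125
Proposal B: 10×3 + 7×1 + 5×2 + 9×3 + 7×5 + 6×1 = 115
Proposal C: 10×4 + 7×6 + 5×6 + 9×5 + 7×4 + 6×4 = 209
Proposal D: 10×1 + 7×2 + 5×4 + 9×4 + 7×6 + 6×5 = 152
Proposal E: 10×6 + 7×5 + 5×3 + 9×2 + 7×2 + 6×3 = 160
Proposal F: 10×2 + 7×3 + 5×5 + 9×6 + 7×1 + 6×6 = 163

Proposal C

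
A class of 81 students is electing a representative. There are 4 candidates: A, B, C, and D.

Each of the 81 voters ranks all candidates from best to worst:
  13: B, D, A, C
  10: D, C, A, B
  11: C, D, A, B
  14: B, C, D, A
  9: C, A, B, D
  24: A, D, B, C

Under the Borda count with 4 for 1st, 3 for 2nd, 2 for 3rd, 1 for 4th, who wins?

A: 13×2 + 10×2 + 11×2 + 14×1 + 9×3 + 24×4 = 205
B: 13×4 + 10×1 + 11×1 + 14×4 + 9×2 + 24×2 = 195
C: 13×1 + 10×3 + 11×4 + 14×3 + 9×4 + 24×1 = 189
D: 13×3 + 10×4 + 11×3 + 14×2 + 9×1 + 24×3 = 221

D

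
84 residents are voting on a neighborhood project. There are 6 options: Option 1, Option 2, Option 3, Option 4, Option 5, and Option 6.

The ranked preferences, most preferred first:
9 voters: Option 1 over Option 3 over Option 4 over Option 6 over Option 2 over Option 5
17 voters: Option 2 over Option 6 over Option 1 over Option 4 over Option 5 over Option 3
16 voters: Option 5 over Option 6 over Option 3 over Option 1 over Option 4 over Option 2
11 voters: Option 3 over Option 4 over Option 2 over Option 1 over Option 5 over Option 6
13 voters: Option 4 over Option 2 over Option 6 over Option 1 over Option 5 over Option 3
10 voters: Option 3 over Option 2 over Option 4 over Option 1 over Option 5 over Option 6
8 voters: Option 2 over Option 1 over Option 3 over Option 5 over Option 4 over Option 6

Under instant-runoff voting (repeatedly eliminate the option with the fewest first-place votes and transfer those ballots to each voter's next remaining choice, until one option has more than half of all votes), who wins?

Round 1: Option 1 9, Option 2 25, Option 3 21, Option 4 13, Option 5 16, Option 6 0. Option 6 eliminated.
Round 2: Option 1 9, Option 2 25, Option 3 21, Option 4 13, Option 5 16. Option 1 eliminated.
Round 3: Option 2 25, Option 3 30, Option 4 13, Option 5 16. Option 4 eliminated.
Round 4: Option 2 38, Option 3 30, Option 5 16. Option 5 eliminated.
Round 5: Option 2 38, Option 3 46. Option 3 has a majority (≥43).

Option 3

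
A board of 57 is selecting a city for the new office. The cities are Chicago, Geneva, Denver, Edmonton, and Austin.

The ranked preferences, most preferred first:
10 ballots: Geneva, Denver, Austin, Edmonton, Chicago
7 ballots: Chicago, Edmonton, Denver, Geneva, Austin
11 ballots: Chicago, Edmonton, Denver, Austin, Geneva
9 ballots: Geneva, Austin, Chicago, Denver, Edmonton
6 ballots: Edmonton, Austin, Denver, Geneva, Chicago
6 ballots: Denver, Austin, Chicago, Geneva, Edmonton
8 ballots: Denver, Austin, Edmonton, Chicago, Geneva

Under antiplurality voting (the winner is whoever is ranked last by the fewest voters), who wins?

Denver

Last-place votes: Chicago 16, Geneva 19, Denver 0, Edmonton 15, Austin 7.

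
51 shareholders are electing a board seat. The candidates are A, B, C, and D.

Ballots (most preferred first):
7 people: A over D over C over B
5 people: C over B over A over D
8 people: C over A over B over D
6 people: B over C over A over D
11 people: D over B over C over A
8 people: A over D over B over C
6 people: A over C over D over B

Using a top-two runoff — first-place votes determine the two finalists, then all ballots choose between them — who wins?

C

Round 1 first-place votes: A 21, B 6, C 13, D 11. A and C advance.
Runoff: A is ranked above C on 21 ballots, C above A on 30.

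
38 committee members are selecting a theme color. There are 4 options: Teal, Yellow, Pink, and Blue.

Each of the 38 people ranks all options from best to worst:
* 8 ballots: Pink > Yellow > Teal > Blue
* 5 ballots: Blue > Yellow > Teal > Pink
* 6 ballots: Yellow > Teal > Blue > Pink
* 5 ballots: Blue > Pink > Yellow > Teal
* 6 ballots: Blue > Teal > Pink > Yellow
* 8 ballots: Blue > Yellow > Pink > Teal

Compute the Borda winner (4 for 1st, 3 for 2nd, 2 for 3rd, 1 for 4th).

Blue

Teal: 8×2 + 5×2 + 6×3 + 5×1 + 6×3 + 8×1 = 75
Yellow: 8×3 + 5×3 + 6×4 + 5×2 + 6×1 + 8×3 = 103
Pink: 8×4 + 5×1 + 6×1 + 5×3 + 6×2 + 8×2 = 86
Blue: 8×1 + 5×4 + 6×2 + 5×4 + 6×4 + 8×4 = 116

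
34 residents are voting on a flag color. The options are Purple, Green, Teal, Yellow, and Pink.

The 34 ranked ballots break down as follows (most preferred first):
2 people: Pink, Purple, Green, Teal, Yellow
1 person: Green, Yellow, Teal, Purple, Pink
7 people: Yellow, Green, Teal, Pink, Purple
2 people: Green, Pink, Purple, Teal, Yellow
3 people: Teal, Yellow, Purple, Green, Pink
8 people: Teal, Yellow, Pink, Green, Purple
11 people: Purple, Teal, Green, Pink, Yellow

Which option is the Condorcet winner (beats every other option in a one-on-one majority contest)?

Teal

Teal vs Purple: 19–15
Teal vs Green: 22–12
Teal vs Yellow: 26–8
Teal vs Pink: 30–4
Teal beats every other option.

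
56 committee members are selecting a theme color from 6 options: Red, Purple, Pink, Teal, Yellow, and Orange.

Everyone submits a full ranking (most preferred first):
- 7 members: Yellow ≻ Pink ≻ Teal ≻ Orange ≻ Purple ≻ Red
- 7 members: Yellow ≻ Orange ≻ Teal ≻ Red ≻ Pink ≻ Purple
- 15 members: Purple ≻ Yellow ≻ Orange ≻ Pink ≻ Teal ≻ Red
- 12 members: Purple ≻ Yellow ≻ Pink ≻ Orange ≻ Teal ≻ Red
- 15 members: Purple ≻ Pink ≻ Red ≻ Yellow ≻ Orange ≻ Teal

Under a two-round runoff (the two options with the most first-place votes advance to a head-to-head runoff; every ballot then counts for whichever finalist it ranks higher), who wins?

Purple

Round 1 first-place votes: Red 0, Purple 42, Pink 0, Teal 0, Yellow 14, Orange 0. Purple and Yellow advance.
Runoff: Purple is ranked above Yellow on 42 ballots, Yellow above Purple on 14.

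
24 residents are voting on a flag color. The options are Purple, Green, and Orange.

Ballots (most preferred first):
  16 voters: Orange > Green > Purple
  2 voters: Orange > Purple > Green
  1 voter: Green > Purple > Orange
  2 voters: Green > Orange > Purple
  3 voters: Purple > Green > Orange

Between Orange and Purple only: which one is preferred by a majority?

Orange is ranked above Purple on 20 ballots; Purple above Orange on 4.

Orange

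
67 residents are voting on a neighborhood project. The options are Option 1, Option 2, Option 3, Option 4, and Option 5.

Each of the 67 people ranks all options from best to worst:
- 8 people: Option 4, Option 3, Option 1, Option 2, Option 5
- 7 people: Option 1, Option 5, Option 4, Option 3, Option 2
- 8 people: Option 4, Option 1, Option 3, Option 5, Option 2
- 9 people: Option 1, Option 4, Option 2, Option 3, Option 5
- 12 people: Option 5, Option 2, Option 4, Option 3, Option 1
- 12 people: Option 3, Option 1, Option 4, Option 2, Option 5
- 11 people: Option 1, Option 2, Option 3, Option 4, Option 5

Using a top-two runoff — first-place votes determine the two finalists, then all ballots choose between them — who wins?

Round 1 first-place votes: Option 1 27, Option 2 0, Option 3 12, Option 4 16, Option 5 12. Option 1 and Option 4 advance.
Runoff: Option 1 is ranked above Option 4 on 39 ballots, Option 4 above Option 1 on 28.

Option 1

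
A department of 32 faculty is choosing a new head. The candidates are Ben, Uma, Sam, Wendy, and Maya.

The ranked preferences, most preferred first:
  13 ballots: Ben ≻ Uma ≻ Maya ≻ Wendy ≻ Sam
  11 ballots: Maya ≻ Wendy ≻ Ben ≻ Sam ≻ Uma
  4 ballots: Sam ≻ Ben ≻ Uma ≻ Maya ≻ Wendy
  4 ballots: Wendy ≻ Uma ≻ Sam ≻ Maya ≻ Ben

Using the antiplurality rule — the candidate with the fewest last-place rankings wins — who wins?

Last-place votes: Ben 4, Uma 11, Sam 13, Wendy 4, Maya 0.

Maya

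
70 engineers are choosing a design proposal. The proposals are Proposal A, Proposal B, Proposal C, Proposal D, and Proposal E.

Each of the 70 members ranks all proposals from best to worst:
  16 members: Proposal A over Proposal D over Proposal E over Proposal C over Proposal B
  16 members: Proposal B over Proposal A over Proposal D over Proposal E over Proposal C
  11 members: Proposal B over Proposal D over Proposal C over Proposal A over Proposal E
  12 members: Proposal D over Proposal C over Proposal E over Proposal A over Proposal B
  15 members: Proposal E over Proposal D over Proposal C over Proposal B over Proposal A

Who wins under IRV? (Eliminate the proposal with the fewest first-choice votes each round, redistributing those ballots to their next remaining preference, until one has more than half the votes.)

Proposal E

Round 1: Proposal A 16, Proposal B 27, Proposal C 0, Proposal D 12, Proposal E 15. Proposal C eliminated.
Round 2: Proposal A 16, Proposal B 27, Proposal D 12, Proposal E 15. Proposal D eliminated.
Round 3: Proposal A 16, Proposal B 27, Proposal E 27. Proposal A eliminated.
Round 4: Proposal B 27, Proposal E 43. Proposal E has a majority (≥36).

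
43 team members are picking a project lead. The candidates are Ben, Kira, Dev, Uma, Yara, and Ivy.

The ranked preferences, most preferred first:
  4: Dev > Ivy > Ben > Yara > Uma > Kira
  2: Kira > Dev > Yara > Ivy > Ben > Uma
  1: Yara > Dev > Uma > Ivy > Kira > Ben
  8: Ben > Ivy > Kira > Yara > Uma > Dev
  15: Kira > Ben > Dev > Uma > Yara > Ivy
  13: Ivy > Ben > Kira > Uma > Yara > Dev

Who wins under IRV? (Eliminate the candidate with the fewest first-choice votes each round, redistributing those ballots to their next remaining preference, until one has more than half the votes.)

Round 1: Ben 8, Kira 17, Dev 4, Uma 0, Yara 1, Ivy 13. Uma eliminated.
Round 2: Ben 8, Kira 17, Dev 4, Yara 1, Ivy 13. Yara eliminated.
Round 3: Ben 8, Kira 17, Dev 5, Ivy 13. Dev eliminated.
Round 4: Ben 8, Kira 17, Ivy 18. Ben eliminated.
Round 5: Kira 17, Ivy 26. Ivy has a majority (≥22).

Ivy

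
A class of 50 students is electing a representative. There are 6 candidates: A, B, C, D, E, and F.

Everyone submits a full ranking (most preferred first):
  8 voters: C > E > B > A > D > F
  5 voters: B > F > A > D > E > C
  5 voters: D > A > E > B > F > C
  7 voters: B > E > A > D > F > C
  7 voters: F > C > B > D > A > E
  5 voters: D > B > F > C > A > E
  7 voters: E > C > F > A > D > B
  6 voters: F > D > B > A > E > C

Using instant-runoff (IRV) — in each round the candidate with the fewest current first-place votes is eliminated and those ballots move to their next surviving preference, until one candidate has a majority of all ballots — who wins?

B

Round 1: A 0, B 12, C 8, D 10, E 7, F 13. A eliminated.
Round 2: B 12, C 8, D 10, E 7, F 13. E eliminated.
Round 3: B 12, C 15, D 10, F 13. D eliminated.
Round 4: B 22, C 15, F 13. F eliminated.
Round 5: B 28, C 22. B has a majority (≥26).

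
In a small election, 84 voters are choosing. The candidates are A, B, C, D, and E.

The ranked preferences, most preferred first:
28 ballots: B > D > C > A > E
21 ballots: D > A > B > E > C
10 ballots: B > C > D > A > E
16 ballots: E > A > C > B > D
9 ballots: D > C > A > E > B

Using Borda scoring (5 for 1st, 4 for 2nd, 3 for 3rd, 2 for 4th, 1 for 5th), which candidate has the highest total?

D

A: 28×2 + 21×4 + 10×2 + 16×4 + 9×3 = 251
B: 28×5 + 21×3 + 10×5 + 16×2 + 9×1 = 294
C: 28×3 + 21×1 + 10×4 + 16×3 + 9×4 = 229
D: 28×4 + 21×5 + 10×3 + 16×1 + 9×5 = 308
E: 28×1 + 21×2 + 10×1 + 16×5 + 9×2 = 178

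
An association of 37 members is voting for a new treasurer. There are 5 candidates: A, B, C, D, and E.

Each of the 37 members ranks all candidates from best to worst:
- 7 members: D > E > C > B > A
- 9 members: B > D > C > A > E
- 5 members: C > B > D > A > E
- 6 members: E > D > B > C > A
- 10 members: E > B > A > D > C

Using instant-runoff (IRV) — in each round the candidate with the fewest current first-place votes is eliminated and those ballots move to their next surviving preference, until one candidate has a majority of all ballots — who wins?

E

Round 1: A 0, B 9, C 5, D 7, E 16. A eliminated.
Round 2: B 9, C 5, D 7, E 16. C eliminated.
Round 3: B 14, D 7, E 16. D eliminated.
Round 4: B 14, E 23. E has a majority (≥19).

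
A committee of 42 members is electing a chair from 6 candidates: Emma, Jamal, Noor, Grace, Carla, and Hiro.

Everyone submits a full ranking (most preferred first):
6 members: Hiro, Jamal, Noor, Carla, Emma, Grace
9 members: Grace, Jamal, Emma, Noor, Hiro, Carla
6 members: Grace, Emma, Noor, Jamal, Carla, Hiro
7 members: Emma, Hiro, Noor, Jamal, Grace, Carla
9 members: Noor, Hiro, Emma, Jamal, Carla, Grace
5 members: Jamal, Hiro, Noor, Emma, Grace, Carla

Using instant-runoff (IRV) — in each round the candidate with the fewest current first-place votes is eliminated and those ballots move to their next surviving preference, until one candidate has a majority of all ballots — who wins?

Hiro

Round 1: Emma 7, Jamal 5, Noor 9, Grace 15, Carla 0, Hiro 6. Carla eliminated.
Round 2: Emma 7, Jamal 5, Noor 9, Grace 15, Hiro 6. Jamal eliminated.
Round 3: Emma 7, Noor 9, Grace 15, Hiro 11. Emma eliminated.
Round 4: Noor 9, Grace 15, Hiro 18. Noor eliminated.
Round 5: Grace 15, Hiro 27. Hiro has a majority (≥22).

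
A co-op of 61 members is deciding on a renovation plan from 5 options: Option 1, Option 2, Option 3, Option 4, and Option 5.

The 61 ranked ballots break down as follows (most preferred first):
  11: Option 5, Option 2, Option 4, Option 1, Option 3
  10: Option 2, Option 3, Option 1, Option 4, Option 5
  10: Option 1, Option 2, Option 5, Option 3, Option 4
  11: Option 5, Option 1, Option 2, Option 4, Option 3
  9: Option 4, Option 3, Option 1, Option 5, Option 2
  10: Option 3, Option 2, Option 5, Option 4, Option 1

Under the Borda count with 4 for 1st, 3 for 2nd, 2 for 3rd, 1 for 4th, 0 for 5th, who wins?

Option 2

Option 1: 11×1 + 10×2 + 10×4 + 11×3 + 9×2 + 10×0 = 122
Option 2: 11×3 + 10×4 + 10×3 + 11×2 + 9×0 + 10×3 = 155
Option 3: 11×0 + 10×3 + 10×1 + 11×0 + 9×3 + 10×4 = 107
Option 4: 11×2 + 10×1 + 10×0 + 11×1 + 9×4 + 10×1 = 89
Option 5: 11×4 + 10×0 + 10×2 + 11×4 + 9×1 + 10×2 = 137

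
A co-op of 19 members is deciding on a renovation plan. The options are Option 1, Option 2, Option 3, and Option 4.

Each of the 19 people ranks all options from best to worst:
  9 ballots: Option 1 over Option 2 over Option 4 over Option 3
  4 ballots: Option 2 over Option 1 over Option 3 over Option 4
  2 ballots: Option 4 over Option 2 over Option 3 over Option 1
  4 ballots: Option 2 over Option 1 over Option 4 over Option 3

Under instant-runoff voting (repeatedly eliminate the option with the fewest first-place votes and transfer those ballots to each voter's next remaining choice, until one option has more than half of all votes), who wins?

Round 1: Option 1 9, Option 2 8, Option 3 0, Option 4 2. Option 3 eliminated.
Round 2: Option 1 9, Option 2 8, Option 4 2. Option 4 eliminated.
Round 3: Option 1 9, Option 2 10. Option 2 has a majority (≥10).

Option 2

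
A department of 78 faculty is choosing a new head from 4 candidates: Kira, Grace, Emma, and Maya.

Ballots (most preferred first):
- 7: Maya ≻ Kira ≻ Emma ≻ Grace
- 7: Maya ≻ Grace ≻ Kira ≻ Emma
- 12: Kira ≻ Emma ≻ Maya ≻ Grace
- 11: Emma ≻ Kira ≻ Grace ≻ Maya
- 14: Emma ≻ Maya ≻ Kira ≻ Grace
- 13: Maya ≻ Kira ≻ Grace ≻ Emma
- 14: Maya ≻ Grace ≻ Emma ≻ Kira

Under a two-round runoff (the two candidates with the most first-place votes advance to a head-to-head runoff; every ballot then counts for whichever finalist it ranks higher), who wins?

Round 1 first-place votes: Kira 12, Grace 0, Emma 25, Maya 41. Maya and Emma advance.
Runoff: Maya is ranked above Emma on 41 ballots, Emma above Maya on 37.

Maya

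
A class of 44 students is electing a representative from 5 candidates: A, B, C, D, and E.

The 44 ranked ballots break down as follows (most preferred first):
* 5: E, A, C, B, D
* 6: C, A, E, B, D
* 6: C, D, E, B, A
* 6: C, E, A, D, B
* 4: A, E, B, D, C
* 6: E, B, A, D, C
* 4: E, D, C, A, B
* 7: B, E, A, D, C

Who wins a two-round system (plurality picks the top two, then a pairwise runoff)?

Round 1 first-place votes: A 4, B 7, C 18, D 0, E 15. C and E advance.
Runoff: C is ranked above E on 18 ballots, E above C on 26.

E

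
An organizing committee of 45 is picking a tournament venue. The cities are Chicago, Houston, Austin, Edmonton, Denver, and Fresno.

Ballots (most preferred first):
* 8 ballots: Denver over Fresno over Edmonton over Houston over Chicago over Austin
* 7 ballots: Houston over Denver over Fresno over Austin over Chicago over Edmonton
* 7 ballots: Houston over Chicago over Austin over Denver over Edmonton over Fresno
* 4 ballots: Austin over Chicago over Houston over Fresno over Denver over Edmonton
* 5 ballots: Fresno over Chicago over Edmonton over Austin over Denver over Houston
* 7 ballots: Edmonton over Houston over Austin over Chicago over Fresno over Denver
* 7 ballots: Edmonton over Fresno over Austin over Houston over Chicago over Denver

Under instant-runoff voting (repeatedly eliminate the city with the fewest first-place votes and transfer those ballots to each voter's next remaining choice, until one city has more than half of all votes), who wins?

Edmonton

Round 1: Chicago 0, Houston 14, Austin 4, Edmonton 14, Denver 8, Fresno 5. Chicago eliminated.
Round 2: Houston 14, Austin 4, Edmonton 14, Denver 8, Fresno 5. Austin eliminated.
Round 3: Houston 18, Edmonton 14, Denver 8, Fresno 5. Fresno eliminated.
Round 4: Houston 18, Edmonton 19, Denver 8. Denver eliminated.
Round 5: Houston 18, Edmonton 27. Edmonton has a majority (≥23).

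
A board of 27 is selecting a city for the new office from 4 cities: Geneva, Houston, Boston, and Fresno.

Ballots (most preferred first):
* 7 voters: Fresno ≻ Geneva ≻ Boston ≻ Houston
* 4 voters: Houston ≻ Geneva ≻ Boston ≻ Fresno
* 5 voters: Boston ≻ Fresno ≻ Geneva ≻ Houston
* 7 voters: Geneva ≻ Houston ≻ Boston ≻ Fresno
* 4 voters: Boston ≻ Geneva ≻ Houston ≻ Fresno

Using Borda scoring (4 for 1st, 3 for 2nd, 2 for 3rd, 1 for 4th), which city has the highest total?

Geneva

Geneva: 7×3 + 4×3 + 5×2 + 7×4 + 4×3 = 83
Houston: 7×1 + 4×4 + 5×1 + 7×3 + 4×2 = 57
Boston: 7×2 + 4×2 + 5×4 + 7×2 + 4×4 = 72
Fresno: 7×4 + 4×1 + 5×3 + 7×1 + 4×1 = 58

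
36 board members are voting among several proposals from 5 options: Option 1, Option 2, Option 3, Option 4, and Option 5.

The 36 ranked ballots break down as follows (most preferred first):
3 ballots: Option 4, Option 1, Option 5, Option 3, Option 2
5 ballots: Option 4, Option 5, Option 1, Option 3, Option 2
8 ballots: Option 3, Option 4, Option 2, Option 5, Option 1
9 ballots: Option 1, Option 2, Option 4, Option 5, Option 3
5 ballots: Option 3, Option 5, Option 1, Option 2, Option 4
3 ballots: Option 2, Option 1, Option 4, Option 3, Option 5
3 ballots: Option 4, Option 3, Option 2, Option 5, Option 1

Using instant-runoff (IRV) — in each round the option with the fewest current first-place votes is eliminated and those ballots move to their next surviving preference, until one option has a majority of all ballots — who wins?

Round 1: Option 1 9, Option 2 3, Option 3 13, Option 4 11, Option 5 0. Option 5 eliminated.
Round 2: Option 1 9, Option 2 3, Option 3 13, Option 4 11. Option 2 eliminated.
Round 3: Option 1 12, Option 3 13, Option 4 11. Option 4 eliminated.
Round 4: Option 1 20, Option 3 16. Option 1 has a majority (≥19).

Option 1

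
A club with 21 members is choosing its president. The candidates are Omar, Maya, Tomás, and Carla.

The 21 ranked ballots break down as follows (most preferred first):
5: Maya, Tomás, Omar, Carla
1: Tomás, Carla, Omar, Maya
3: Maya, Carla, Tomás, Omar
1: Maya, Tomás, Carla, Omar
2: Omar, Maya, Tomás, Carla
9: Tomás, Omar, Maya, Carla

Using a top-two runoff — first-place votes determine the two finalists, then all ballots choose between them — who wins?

Maya

Round 1 first-place votes: Omar 2, Maya 9, Tomás 10, Carla 0. Tomás and Maya advance.
Runoff: Tomás is ranked above Maya on 10 ballots, Maya above Tomás on 11.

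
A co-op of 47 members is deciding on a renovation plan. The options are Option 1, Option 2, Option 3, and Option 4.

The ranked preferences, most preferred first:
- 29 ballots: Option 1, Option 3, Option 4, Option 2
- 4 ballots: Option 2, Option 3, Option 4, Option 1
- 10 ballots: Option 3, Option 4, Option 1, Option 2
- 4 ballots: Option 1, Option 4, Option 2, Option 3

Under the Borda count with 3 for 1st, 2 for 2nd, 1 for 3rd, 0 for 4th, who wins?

Option 1

Option 1: 29×3 + 4×0 + 10×1 + 4×3 = 109
Option 2: 29×0 + 4×3 + 10×0 + 4×1 = 16
Option 3: 29×2 + 4×2 + 10×3 + 4×0 = 96
Option 4: 29×1 + 4×1 + 10×2 + 4×2 = 61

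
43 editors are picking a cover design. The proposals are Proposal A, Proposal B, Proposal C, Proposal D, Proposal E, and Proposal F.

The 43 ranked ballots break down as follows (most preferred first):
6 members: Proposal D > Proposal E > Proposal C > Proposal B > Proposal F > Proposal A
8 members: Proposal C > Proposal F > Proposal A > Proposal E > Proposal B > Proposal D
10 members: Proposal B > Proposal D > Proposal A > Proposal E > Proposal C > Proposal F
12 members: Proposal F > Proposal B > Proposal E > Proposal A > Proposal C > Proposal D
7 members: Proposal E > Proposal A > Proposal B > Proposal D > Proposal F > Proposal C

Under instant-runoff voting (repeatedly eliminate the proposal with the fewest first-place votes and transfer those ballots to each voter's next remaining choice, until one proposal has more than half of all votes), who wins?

Round 1: Proposal A 0, Proposal B 10, Proposal C 8, Proposal D 6, Proposal E 7, Proposal F 12. Proposal A eliminated.
Round 2: Proposal B 10, Proposal C 8, Proposal D 6, Proposal E 7, Proposal F 12. Proposal D eliminated.
Round 3: Proposal B 10, Proposal C 8, Proposal E 13, Proposal F 12. Proposal C eliminated.
Round 4: Proposal B 10, Proposal E 13, Proposal F 20. Proposal B eliminated.
Round 5: Proposal E 23, Proposal F 20. Proposal E has a majority (≥22).

Proposal E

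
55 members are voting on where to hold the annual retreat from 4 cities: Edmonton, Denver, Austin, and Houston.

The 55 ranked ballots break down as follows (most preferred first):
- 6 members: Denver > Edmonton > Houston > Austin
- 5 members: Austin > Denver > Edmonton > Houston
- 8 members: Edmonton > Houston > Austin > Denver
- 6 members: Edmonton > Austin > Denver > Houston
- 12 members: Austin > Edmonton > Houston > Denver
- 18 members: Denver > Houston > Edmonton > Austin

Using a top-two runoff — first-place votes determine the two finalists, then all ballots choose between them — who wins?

Round 1 first-place votes: Edmonton 14, Denver 24, Austin 17, Houston 0. Denver and Austin advance.
Runoff: Denver is ranked above Austin on 24 ballots, Austin above Denver on 31.

Austin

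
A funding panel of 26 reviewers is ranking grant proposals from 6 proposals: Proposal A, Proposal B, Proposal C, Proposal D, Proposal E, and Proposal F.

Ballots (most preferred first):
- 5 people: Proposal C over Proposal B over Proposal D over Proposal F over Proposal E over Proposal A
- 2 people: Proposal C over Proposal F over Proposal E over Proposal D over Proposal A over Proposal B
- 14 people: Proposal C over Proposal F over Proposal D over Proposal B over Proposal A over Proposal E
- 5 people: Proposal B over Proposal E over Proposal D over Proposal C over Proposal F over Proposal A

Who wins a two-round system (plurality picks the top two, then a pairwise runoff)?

Round 1 first-place votes: Proposal A 0, Proposal B 5, Proposal C 21, Proposal D 0, Proposal E 0, Proposal F 0. Proposal C and Proposal B advance.
Runoff: Proposal C is ranked above Proposal B on 21 ballots, Proposal B above Proposal C on 5.

Proposal C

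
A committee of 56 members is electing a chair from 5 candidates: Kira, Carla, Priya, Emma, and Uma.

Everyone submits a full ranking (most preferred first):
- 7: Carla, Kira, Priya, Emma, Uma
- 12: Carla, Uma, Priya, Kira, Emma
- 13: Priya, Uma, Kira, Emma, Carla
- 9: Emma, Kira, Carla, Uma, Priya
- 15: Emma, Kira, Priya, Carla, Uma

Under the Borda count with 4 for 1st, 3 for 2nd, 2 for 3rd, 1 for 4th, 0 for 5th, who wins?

Kira

Kira: 7×3 + 12×1 + 13×2 + 9×3 + 15×3 = 131
Carla: 7×4 + 12×4 + 13×0 + 9×2 + 15×1 = 109
Priya: 7×2 + 12×2 + 13×4 + 9×0 + 15×2 = 120
Emma: 7×1 + 12×0 + 13×1 + 9×4 + 15×4 = 116
Uma: 7×0 + 12×3 + 13×3 + 9×1 + 15×0 = 84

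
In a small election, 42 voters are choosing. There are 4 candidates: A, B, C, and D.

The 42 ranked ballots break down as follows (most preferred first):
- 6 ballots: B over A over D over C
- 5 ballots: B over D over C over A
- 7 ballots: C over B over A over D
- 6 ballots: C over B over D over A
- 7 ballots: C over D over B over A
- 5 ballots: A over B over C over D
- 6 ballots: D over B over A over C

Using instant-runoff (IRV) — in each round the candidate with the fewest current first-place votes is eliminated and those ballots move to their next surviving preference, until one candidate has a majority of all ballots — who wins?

Round 1: A 5, B 11, C 20, D 6. A eliminated.
Round 2: B 16, C 20, D 6. D eliminated.
Round 3: B 22, C 20. B has a majority (≥22).

B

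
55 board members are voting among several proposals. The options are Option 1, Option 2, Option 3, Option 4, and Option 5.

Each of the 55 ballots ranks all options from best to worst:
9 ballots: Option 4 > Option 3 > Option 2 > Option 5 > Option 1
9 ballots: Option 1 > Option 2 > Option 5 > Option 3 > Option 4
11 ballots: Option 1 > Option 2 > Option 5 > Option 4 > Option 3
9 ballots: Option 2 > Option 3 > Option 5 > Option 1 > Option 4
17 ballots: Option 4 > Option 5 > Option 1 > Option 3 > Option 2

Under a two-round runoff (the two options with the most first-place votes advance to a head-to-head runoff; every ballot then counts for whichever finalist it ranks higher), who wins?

Round 1 first-place votes: Option 1 20, Option 2 9, Option 3 0, Option 4 26, Option 5 0. Option 4 and Option 1 advance.
Runoff: Option 4 is ranked above Option 1 on 26 ballots, Option 1 above Option 4 on 29.

Option 1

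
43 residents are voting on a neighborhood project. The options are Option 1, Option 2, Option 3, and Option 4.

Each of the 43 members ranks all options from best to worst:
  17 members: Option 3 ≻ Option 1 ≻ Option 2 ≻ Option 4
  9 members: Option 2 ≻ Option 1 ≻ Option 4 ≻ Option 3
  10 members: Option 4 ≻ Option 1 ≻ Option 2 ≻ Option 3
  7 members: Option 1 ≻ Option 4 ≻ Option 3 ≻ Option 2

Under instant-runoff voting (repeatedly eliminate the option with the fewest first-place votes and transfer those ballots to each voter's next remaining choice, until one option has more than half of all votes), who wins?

Round 1: Option 1 7, Option 2 9, Option 3 17, Option 4 10. Option 1 eliminated.
Round 2: Option 2 9, Option 3 17, Option 4 17. Option 2 eliminated.
Round 3: Option 3 17, Option 4 26. Option 4 has a majority (≥22).

Option 4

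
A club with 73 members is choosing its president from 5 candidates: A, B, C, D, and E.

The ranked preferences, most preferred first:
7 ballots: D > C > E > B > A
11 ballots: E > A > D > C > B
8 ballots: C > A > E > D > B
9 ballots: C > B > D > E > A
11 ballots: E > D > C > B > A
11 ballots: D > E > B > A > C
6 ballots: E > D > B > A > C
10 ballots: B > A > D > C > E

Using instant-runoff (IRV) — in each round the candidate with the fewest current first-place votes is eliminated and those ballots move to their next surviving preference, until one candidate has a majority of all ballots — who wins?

D

Round 1: A 0, B 10, C 17, D 18, E 28. A eliminated.
Round 2: B 10, C 17, D 18, E 28. B eliminated.
Round 3: C 17, D 28, E 28. C eliminated.
Round 4: D 37, E 36. D has a majority (≥37).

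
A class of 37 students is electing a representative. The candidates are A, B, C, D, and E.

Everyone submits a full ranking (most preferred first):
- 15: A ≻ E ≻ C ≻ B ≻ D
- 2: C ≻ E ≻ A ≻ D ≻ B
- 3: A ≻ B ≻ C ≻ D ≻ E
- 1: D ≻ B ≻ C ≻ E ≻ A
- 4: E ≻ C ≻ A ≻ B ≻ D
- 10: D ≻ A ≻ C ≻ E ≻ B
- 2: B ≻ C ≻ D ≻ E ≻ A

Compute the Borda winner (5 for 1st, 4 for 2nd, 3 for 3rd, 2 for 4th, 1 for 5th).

A

A: 15×5 + 2×3 + 3×5 + 1×1 + 4×3 + 10×4 + 2×1 = 151
B: 15×2 + 2×1 + 3×4 + 1×4 + 4×2 + 10×1 + 2×5 = 76
C: 15×3 + 2×5 + 3×3 + 1×3 + 4×4 + 10×3 + 2×4 = 121
D: 15×1 + 2×2 + 3×2 + 1×5 + 4×1 + 10×5 + 2×3 = 90
E: 15×4 + 2×4 + 3×1 + 1×2 + 4×5 + 10×2 + 2×2 = 117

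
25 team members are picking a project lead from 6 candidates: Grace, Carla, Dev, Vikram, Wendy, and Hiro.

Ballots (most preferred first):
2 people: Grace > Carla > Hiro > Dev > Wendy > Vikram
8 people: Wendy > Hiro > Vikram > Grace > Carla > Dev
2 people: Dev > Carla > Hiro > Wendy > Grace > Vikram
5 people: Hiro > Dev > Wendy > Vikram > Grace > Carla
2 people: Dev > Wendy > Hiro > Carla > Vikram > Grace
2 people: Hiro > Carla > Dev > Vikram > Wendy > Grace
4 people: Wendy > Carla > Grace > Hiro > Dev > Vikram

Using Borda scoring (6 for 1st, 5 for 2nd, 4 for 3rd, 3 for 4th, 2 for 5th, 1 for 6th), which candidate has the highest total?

Grace: 2×6 + 8×3 + 2×2 + 5×2 + 2×1 + 2×1 + 4×4 = 70
Carla: 2×5 + 8×2 + 2×5 + 5×1 + 2×3 + 2×5 + 4×5 = 77
Dev: 2×3 + 8×1 + 2×6 + 5×5 + 2×6 + 2×4 + 4×2 = 79
Vikram: 2×1 + 8×4 + 2×1 + 5×3 + 2×2 + 2×3 + 4×1 = 65
Wendy: 2×2 + 8×6 + 2×3 + 5×4 + 2×5 + 2×2 + 4×6 = 116
Hiro: 2×4 + 8×5 + 2×4 + 5×6 + 2×4 + 2×6 + 4×3 = 118

Hiro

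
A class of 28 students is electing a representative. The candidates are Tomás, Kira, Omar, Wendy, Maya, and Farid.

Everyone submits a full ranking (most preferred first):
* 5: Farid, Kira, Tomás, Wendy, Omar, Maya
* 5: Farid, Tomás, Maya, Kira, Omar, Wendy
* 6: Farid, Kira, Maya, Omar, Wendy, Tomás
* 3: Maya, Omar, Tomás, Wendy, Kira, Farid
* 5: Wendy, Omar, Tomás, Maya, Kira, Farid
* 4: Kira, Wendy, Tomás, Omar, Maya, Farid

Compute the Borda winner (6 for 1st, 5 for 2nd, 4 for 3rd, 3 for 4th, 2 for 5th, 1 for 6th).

Kira

Tomás: 5×4 + 5×5 + 6×1 + 3×4 + 5×4 + 4×4 = 99
Kira: 5×5 + 5×3 + 6×5 + 3×2 + 5×2 + 4×6 = 110
Omar: 5×2 + 5×2 + 6×3 + 3×5 + 5×5 + 4×3 = 90
Wendy: 5×3 + 5×1 + 6×2 + 3×3 + 5×6 + 4×5 = 91
Maya: 5×1 + 5×4 + 6×4 + 3×6 + 5×3 + 4×2 = 90
Farid: 5×6 + 5×6 + 6×6 + 3×1 + 5×1 + 4×1 = 108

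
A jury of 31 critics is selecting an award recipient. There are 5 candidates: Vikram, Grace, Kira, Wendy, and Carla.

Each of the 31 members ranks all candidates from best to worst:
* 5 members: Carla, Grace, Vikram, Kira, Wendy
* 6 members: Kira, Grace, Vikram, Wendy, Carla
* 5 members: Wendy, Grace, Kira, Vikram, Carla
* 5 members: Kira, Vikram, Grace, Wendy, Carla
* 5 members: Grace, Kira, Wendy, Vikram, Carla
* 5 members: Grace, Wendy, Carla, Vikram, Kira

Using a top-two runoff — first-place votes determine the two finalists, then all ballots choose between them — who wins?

Grace

Round 1 first-place votes: Vikram 0, Grace 10, Kira 11, Wendy 5, Carla 5. Kira and Grace advance.
Runoff: Kira is ranked above Grace on 11 ballots, Grace above Kira on 20.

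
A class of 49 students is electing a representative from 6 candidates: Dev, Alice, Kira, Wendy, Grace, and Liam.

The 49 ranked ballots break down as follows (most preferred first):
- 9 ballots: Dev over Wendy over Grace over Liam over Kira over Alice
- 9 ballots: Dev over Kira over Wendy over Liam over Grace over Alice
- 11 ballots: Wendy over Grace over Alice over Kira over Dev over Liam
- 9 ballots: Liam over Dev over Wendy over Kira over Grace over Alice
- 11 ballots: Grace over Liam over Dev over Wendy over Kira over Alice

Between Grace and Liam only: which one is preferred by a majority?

Grace

Grace is ranked above Liam on 31 ballots; Liam above Grace on 18.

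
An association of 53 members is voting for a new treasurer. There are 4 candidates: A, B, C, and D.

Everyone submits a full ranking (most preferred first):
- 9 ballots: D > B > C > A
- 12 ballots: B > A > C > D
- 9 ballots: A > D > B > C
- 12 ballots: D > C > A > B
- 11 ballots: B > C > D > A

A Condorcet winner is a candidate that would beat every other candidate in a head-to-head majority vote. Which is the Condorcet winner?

D vs A: 32–21
D vs B: 30–23
D vs C: 30–23
D beats every other candidate.

D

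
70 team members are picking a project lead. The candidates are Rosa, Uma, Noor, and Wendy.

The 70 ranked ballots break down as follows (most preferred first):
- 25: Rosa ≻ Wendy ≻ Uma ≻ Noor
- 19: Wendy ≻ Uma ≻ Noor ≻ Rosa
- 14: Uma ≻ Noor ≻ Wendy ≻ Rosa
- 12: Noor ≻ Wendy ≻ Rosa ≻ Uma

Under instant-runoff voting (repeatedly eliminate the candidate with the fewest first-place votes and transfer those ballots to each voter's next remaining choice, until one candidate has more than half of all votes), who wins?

Wendy

Round 1: Rosa 25, Uma 14, Noor 12, Wendy 19. Noor eliminated.
Round 2: Rosa 25, Uma 14, Wendy 31. Uma eliminated.
Round 3: Rosa 25, Wendy 45. Wendy has a majority (≥36).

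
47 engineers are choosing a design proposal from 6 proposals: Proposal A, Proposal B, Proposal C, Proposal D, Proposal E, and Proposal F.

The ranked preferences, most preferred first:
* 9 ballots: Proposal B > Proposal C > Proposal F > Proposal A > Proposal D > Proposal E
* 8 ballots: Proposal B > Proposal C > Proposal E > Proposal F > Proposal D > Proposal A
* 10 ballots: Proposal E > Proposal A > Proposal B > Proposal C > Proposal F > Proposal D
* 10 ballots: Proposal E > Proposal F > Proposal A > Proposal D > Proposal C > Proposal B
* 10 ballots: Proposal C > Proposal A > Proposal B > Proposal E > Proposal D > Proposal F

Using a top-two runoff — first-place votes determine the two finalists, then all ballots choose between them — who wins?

Round 1 first-place votes: Proposal A 0, Proposal B 17, Proposal C 10, Proposal D 0, Proposal E 20, Proposal F 0. Proposal E and Proposal B advance.
Runoff: Proposal E is ranked above Proposal B on 20 ballots, Proposal B above Proposal E on 27.

Proposal B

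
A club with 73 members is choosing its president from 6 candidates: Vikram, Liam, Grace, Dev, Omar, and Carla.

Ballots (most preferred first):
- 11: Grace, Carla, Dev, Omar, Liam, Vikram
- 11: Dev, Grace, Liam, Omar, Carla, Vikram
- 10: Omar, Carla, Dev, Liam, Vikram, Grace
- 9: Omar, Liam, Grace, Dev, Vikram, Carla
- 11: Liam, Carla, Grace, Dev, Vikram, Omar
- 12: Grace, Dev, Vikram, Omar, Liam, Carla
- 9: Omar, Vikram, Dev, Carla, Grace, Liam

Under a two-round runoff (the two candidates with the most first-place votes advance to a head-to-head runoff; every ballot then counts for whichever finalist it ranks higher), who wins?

Grace

Round 1 first-place votes: Vikram 0, Liam 11, Grace 23, Dev 11, Omar 28, Carla 0. Omar and Grace advance.
Runoff: Omar is ranked above Grace on 28 ballots, Grace above Omar on 45.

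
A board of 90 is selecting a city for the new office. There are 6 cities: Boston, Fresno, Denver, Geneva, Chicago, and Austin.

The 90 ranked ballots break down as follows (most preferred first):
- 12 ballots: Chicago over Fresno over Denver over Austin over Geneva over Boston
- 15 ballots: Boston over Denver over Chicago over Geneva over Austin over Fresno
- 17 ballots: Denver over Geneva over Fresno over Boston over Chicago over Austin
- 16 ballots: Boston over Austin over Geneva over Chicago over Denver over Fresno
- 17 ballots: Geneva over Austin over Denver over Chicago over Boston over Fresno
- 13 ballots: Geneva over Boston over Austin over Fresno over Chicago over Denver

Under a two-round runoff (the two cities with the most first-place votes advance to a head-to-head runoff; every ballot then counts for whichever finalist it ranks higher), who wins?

Round 1 first-place votes: Boston 31, Fresno 0, Denver 17, Geneva 30, Chicago 12, Austin 0. Boston and Geneva advance.
Runoff: Boston is ranked above Geneva on 31 ballots, Geneva above Boston on 59.

Geneva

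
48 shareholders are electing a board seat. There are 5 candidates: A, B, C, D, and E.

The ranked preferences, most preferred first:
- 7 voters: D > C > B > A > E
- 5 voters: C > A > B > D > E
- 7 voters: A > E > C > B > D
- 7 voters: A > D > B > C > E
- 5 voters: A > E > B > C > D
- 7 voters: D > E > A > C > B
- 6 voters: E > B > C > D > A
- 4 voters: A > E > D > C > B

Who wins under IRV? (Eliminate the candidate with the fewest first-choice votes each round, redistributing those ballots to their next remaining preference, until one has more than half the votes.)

A

Round 1: A 23, B 0, C 5, D 14, E 6. B eliminated.
Round 2: A 23, C 5, D 14, E 6. C eliminated.
Round 3: A 28, D 14, E 6. A has a majority (≥25).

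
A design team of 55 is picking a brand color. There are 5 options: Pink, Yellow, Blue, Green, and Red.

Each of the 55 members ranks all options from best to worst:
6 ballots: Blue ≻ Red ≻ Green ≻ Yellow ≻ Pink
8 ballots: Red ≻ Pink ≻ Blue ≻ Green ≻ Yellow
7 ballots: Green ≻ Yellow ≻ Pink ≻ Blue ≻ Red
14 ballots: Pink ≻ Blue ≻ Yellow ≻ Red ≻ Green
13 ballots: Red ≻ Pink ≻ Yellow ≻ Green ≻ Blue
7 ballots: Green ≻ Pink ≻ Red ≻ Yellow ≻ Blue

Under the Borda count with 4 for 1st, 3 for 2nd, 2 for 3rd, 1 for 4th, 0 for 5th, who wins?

Pink: 6×0 + 8×3 + 7×2 + 14×4 + 13×3 + 7×3 = 154
Yellow: 6×1 + 8×0 + 7×3 + 14×2 + 13×2 + 7×1 = 88
Blue: 6×4 + 8×2 + 7×1 + 14×3 + 13×0 + 7×0 = 89
Green: 6×2 + 8×1 + 7×4 + 14×0 + 13×1 + 7×4 = 89
Red: 6×3 + 8×4 + 7×0 + 14×1 + 13×4 + 7×2 = 130

Pink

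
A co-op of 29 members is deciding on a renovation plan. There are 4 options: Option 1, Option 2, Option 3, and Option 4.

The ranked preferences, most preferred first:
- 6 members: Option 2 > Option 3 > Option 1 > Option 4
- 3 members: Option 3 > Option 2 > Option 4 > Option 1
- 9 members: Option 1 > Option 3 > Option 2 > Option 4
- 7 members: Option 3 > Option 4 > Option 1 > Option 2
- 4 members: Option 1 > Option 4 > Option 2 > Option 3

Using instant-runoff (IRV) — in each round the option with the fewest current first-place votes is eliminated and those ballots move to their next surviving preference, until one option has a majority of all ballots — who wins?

Option 3

Round 1: Option 1 13, Option 2 6, Option 3 10, Option 4 0. Option 4 eliminated.
Round 2: Option 1 13, Option 2 6, Option 3 10. Option 2 eliminated.
Round 3: Option 1 13, Option 3 16. Option 3 has a majority (≥15).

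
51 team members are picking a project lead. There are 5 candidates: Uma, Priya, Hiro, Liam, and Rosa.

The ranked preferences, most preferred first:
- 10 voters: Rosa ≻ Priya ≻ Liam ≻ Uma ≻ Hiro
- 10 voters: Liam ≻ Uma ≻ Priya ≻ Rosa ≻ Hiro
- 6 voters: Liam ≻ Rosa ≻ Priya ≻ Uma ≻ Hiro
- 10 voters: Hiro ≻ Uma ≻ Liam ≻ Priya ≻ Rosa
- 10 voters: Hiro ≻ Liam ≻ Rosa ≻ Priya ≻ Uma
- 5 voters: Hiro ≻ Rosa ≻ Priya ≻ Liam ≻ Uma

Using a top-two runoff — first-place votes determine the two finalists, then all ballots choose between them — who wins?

Round 1 first-place votes: Uma 0, Priya 0, Hiro 25, Liam 16, Rosa 10. Hiro and Liam advance.
Runoff: Hiro is ranked above Liam on 25 ballots, Liam above Hiro on 26.

Liam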